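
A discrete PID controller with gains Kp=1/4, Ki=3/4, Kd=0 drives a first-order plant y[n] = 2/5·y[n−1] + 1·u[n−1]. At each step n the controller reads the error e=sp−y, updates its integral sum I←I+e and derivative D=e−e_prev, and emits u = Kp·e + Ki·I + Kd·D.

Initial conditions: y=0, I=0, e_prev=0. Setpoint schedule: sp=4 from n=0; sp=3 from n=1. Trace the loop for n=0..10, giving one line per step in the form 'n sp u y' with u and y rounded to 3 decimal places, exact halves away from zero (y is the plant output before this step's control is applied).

(exact arithmetic carried between steps; '≈' marks a value shown rounded to 6 d.p. or computed from one; I and e_prev carry over from the previous line; the table rounds u and y to 3 d.p., halves away from zero)
n=0: y=0, sp=4, e=sp−y=4; I=4, D=e−e_prev=4; u=1/4·4+3/4·4+0·4=4; next y=2/5·0+1·4=4
n=1: y=4, sp=3, e=sp−y=-1; I=3, D=e−e_prev=-5; u=1/4·(-1)+3/4·3+0·(-5)=2; next y=2/5·4+1·2=3.6
n=2: y=3.6, sp=3, e=sp−y=-0.6; I=2.4, D=e−e_prev=0.4; u=1/4·(-0.6)+3/4·2.4+0·0.4=1.65; next y=2/5·3.6+1·1.65=3.09
n=3: y=3.09, sp=3, e=sp−y=-0.09; I=2.31, D=e−e_prev=0.51; u=1/4·(-0.09)+3/4·2.31+0·0.51=1.71; next y=2/5·3.09+1·1.71=2.946
n=4: y=2.946, sp=3, e=sp−y=0.054; I=2.364, D=e−e_prev=0.144; u=1/4·0.054+3/4·2.364+0·0.144=1.7865; next y=2/5·2.946+1·1.7865=2.9649
n=5: y=2.9649, sp=3, e=sp−y=0.0351; I=2.3991, D=e−e_prev=-0.0189; u=1/4·0.0351+3/4·2.3991+0·(-0.0189)=1.8081; next y=2/5·2.9649+1·1.8081=2.99406
n=6: y=2.99406, sp=3, e=sp−y=0.00594; I=2.40504, D=e−e_prev=-0.02916; u=1/4·0.00594+3/4·2.40504+0·(-0.02916)=1.805265; next y=2/5·2.99406+1·1.805265=3.002889
n=7: y=3.002889, sp=3, e=sp−y=-0.002889; I=2.402151, D=e−e_prev=-0.008829; u=1/4·(-0.002889)+3/4·2.402151+0·(-0.008829)=1.800891; next y=2/5·3.002889+1·1.800891≈3.002047
n=8: y≈3.002047, sp=3, e=sp−y≈-0.002047; I≈2.400104, D=e−e_prev≈0.000842; u=1/4·(-0.002047)+3/4·2.400104+0·0.000842≈1.799567; next y=2/5·3.002047+1·1.799567≈3.000385
n=9: y≈3.000385, sp=3, e=sp−y≈-0.000385; I≈2.399719, D=e−e_prev≈0.001661; u=1/4·(-0.000385)+3/4·2.399719+0·0.001661≈1.799693; next y=2/5·3.000385+1·1.799693≈2.999847
n=10: y≈2.999847, sp=3, e=sp−y≈0.000153; I≈2.399872, D=e−e_prev≈0.000538; u=1/4·0.000153+3/4·2.399872+0·0.000538≈1.799942; next y=2/5·2.999847+1·1.799942≈2.999881

0 4 4.000 0.000
1 3 2.000 4.000
2 3 1.650 3.600
3 3 1.710 3.090
4 3 1.787 2.946
5 3 1.808 2.965
6 3 1.805 2.994
7 3 1.801 3.003
8 3 1.800 3.002
9 3 1.800 3.000
10 3 1.800 3.000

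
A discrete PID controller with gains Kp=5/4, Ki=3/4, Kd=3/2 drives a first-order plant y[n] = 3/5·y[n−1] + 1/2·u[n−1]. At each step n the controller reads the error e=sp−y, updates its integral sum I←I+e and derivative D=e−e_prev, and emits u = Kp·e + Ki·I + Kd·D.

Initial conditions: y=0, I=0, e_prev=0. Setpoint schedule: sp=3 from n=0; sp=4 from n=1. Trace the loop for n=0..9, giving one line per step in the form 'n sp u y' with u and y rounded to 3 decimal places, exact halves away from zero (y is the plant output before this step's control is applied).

(exact arithmetic carried between steps; '≈' marks a value shown rounded to 6 d.p. or computed from one; I and e_prev carry over from the previous line; the table rounds u and y to 3 d.p., halves away from zero)
n=0: y=0, sp=3, e=sp−y=3; I=3, D=e−e_prev=3; u=5/4·3+3/4·3+3/2·3=10.5; next y=3/5·0+1/2·10.5=5.25
n=1: y=5.25, sp=4, e=sp−y=-1.25; I=1.75, D=e−e_prev=-4.25; u=5/4·(-1.25)+3/4·1.75+3/2·(-4.25)=-6.625; next y=3/5·5.25+1/2·(-6.625)=-0.1625
n=2: y=-0.1625, sp=4, e=sp−y=4.1625; I=5.9125, D=e−e_prev=5.4125; u=5/4·4.1625+3/4·5.9125+3/2·5.4125=17.75625; next y=3/5·(-0.1625)+1/2·17.75625=8.780625
n=3: y=8.780625, sp=4, e=sp−y=-4.780625; I=1.131875, D=e−e_prev=-8.943125; u=5/4·(-4.780625)+3/4·1.131875+3/2·(-8.943125)≈-18.541563; next y=3/5·8.780625+1/2·(-18.541563)≈-4.002406
n=4: y≈-4.002406, sp=4, e=sp−y≈8.002406; I≈9.134281, D=e−e_prev≈12.783031; u=5/4·8.002406+3/4·9.134281+3/2·12.783031≈36.028266; next y=3/5·(-4.002406)+1/2·36.028266≈15.612689
n=5: y≈15.612689, sp=4, e=sp−y≈-11.612689; I≈-2.478408, D=e−e_prev≈-19.615095; u=5/4·(-11.612689)+3/4·(-2.478408)+3/2·(-19.615095)≈-45.797310; next y=3/5·15.612689+1/2·(-45.797310)≈-13.531042
n=6: y≈-13.531042, sp=4, e=sp−y≈17.531042; I≈15.052634, D=e−e_prev≈29.143731; u=5/4·17.531042+3/4·15.052634+3/2·29.143731≈76.918873; next y=3/5·(-13.531042)+1/2·76.918873≈30.340812
n=7: y≈30.340812, sp=4, e=sp−y≈-26.340812; I≈-11.288178, D=e−e_prev≈-43.871853; u=5/4·(-26.340812)+3/4·(-11.288178)+3/2·(-43.871853)≈-107.199928; next y=3/5·30.340812+1/2·(-107.199928)≈-35.395477
n=8: y≈-35.395477, sp=4, e=sp−y≈39.395477; I≈28.107299, D=e−e_prev≈65.736289; u=5/4·39.395477+3/4·28.107299+3/2·65.736289≈168.929254; next y=3/5·(-35.395477)+1/2·168.929254≈63.227341
n=9: y≈63.227341, sp=4, e=sp−y≈-59.227341; I≈-31.120042, D=e−e_prev≈-98.622818; u=5/4·(-59.227341)+3/4·(-31.120042)+3/2·(-98.622818)≈-245.308434; next y=3/5·63.227341+1/2·(-245.308434)≈-84.717812

0 3 10.500 0.000
1 4 -6.625 5.250
2 4 17.756 -0.163
3 4 -18.542 8.781
4 4 36.028 -4.002
5 4 -45.797 15.613
6 4 76.919 -13.531
7 4 -107.200 30.341
8 4 168.929 -35.395
9 4 -245.308 63.227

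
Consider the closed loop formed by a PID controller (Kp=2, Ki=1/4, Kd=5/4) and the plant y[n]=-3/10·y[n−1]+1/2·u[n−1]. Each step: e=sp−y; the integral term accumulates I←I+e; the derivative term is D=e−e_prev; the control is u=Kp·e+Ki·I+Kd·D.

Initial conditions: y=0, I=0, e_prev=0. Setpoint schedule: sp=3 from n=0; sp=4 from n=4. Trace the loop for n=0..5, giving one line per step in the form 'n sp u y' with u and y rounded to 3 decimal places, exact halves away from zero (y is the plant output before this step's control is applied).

(exact arithmetic carried between steps; '≈' marks a value shown rounded to 6 d.p. or computed from one; I and e_prev carry over from the previous line; the table rounds u and y to 3 d.p., halves away from zero)
n=0: y=0, sp=3, e=sp−y=3; I=3, D=e−e_prev=3; u=2·3+1/4·3+5/4·3=10.5; next y=-3/10·0+1/2·10.5=5.25
n=1: y=5.25, sp=3, e=sp−y=-2.25; I=0.75, D=e−e_prev=-5.25; u=2·(-2.25)+1/4·0.75+5/4·(-5.25)=-10.875; next y=-3/10·5.25+1/2·(-10.875)=-7.0125
n=2: y=-7.0125, sp=3, e=sp−y=10.0125; I=10.7625, D=e−e_prev=12.2625; u=2·10.0125+1/4·10.7625+5/4·12.2625=38.04375; next y=-3/10·(-7.0125)+1/2·38.04375=21.125625
n=3: y=21.125625, sp=3, e=sp−y=-18.125625; I=-7.363125, D=e−e_prev=-28.138125; u=2·(-18.125625)+1/4·(-7.363125)+5/4·(-28.138125)≈-73.264688; next y=-3/10·21.125625+1/2·(-73.264688)≈-42.970031
n=4: y≈-42.970031, sp=4, e=sp−y≈46.970031; I≈39.606906, D=e−e_prev≈65.095656; u=2·46.970031+1/4·39.606906+5/4·65.095656≈185.211359; next y=-3/10·(-42.970031)+1/2·185.211359≈105.496689
n=5: y≈105.496689, sp=4, e=sp−y≈-101.496689; I≈-61.889783, D=e−e_prev≈-148.466720; u=2·(-101.496689)+1/4·(-61.889783)+5/4·(-148.466720)≈-404.049224; next y=-3/10·105.496689+1/2·(-404.049224)≈-233.673619

0 3 10.500 0.000
1 3 -10.875 5.250
2 3 38.044 -7.013
3 3 -73.265 21.126
4 4 185.211 -42.970
5 4 -404.049 105.497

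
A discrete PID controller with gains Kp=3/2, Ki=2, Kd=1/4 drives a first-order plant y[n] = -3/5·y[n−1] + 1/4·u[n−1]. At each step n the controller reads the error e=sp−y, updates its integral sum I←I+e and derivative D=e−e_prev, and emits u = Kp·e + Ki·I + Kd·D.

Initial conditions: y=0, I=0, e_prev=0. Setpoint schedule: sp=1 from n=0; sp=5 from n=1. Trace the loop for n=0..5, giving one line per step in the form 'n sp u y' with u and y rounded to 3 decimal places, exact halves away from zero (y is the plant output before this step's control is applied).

0 1 3.750 0.000
1 5 16.984 0.938
2 5 14.046 3.684
3 5 26.299 1.301
4 5 16.253 5.794
5 5 35.315 0.587

(exact arithmetic carried between steps; '≈' marks a value shown rounded to 6 d.p. or computed from one; I and e_prev carry over from the previous line; the table rounds u and y to 3 d.p., halves away from zero)
n=0: y=0, sp=1, e=sp−y=1; I=1, D=e−e_prev=1; u=3/2·1+2·1+1/4·1=3.75; next y=-3/5·0+1/4·3.75=0.9375
n=1: y=0.9375, sp=5, e=sp−y=4.0625; I=5.0625, D=e−e_prev=3.0625; u=3/2·4.0625+2·5.0625+1/4·3.0625=16.984375; next y=-3/5·0.9375+1/4·16.984375≈3.683594
n=2: y≈3.683594, sp=5, e=sp−y≈1.316406; I≈6.378906, D=e−e_prev≈-2.746094; u=3/2·1.316406+2·6.378906+1/4·(-2.746094)≈14.045898; next y=-3/5·3.683594+1/4·14.045898≈1.301318
n=3: y≈1.301318, sp=5, e=sp−y≈3.698682; I≈10.077588, D=e−e_prev≈2.382275; u=3/2·3.698682+2·10.077588+1/4·2.382275≈26.298767; next y=-3/5·1.301318+1/4·26.298767≈5.793901
n=4: y≈5.793901, sp=5, e=sp−y≈-0.793901; I≈9.283687, D=e−e_prev≈-4.492582; u=3/2·(-0.793901)+2·9.283687+1/4·(-4.492582)≈16.253378; next y=-3/5·5.793901+1/4·16.253378≈0.587004
n=5: y≈0.587004, sp=5, e=sp−y≈4.412996; I≈13.696683, D=e−e_prev≈5.206897; u=3/2·4.412996+2·13.696683+1/4·5.206897≈35.314585; next y=-3/5·0.587004+1/4·35.314585≈8.476444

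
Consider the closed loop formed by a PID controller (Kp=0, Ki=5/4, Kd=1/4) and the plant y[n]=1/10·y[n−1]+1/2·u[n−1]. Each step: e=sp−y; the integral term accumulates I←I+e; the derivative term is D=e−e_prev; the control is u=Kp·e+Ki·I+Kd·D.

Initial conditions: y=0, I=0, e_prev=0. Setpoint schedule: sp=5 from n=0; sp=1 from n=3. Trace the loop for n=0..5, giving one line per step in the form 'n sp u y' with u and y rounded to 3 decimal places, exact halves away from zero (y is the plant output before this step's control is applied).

0 5 7.500 0.000
1 5 6.875 3.750
2 5 9.281 3.813
3 1 2.967 5.022
4 1 3.796 1.986
5 1 1.639 2.097

(exact arithmetic carried between steps; '≈' marks a value shown rounded to 6 d.p. or computed from one; I and e_prev carry over from the previous line; the table rounds u and y to 3 d.p., halves away from zero)
n=0: y=0, sp=5, e=sp−y=5; I=5, D=e−e_prev=5; u=0·5+5/4·5+1/4·5=7.5; next y=1/10·0+1/2·7.5=3.75
n=1: y=3.75, sp=5, e=sp−y=1.25; I=6.25, D=e−e_prev=-3.75; u=0·1.25+5/4·6.25+1/4·(-3.75)=6.875; next y=1/10·3.75+1/2·6.875=3.8125
n=2: y=3.8125, sp=5, e=sp−y=1.1875; I=7.4375, D=e−e_prev=-0.0625; u=0·1.1875+5/4·7.4375+1/4·(-0.0625)=9.28125; next y=1/10·3.8125+1/2·9.28125=5.021875
n=3: y=5.021875, sp=1, e=sp−y=-4.021875; I=3.415625, D=e−e_prev=-5.209375; u=0·(-4.021875)+5/4·3.415625+1/4·(-5.209375)≈2.967188; next y=1/10·5.021875+1/2·2.967188≈1.985781
n=4: y≈1.985781, sp=1, e=sp−y≈-0.985781; I≈2.429844, D=e−e_prev≈3.036094; u=0·(-0.985781)+5/4·2.429844+1/4·3.036094≈3.796328; next y=1/10·1.985781+1/2·3.796328≈2.096742
n=5: y≈2.096742, sp=1, e=sp−y≈-1.096742; I≈1.333102, D=e−e_prev≈-0.110961; u=0·(-1.096742)+5/4·1.333102+1/4·(-0.110961)≈1.638637; next y=1/10·2.096742+1/2·1.638637≈1.028993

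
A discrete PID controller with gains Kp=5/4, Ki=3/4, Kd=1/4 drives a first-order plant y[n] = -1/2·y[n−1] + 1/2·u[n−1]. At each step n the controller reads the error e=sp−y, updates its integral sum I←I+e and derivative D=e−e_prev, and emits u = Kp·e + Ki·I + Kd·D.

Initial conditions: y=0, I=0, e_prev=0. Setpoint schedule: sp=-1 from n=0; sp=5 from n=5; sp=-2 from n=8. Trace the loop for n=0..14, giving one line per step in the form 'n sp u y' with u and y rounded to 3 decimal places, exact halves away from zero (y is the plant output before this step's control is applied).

(exact arithmetic carried between steps; '≈' marks a value shown rounded to 6 d.p. or computed from one; I and e_prev carry over from the previous line; the table rounds u and y to 3 d.p., halves away from zero)
n=0: y=0, sp=-1, e=sp−y=-1; I=-1, D=e−e_prev=-1; u=5/4·(-1)+3/4·(-1)+1/4·(-1)=-2.25; next y=-1/2·0+1/2·(-2.25)=-1.125
n=1: y=-1.125, sp=-1, e=sp−y=0.125; I=-0.875, D=e−e_prev=1.125; u=5/4·0.125+3/4·(-0.875)+1/4·1.125=-0.21875; next y=-1/2·(-1.125)+1/2·(-0.21875)=0.453125
n=2: y=0.453125, sp=-1, e=sp−y=-1.453125; I=-2.328125, D=e−e_prev=-1.578125; u=5/4·(-1.453125)+3/4·(-2.328125)+1/4·(-1.578125)≈-3.957031; next y=-1/2·0.453125+1/2·(-3.957031)≈-2.205078
n=3: y≈-2.205078, sp=-1, e=sp−y≈1.205078; I≈-1.123047, D=e−e_prev≈2.658203; u=5/4·1.205078+3/4·(-1.123047)+1/4·2.658203≈1.328613; next y=-1/2·(-2.205078)+1/2·1.328613≈1.766846
n=4: y≈1.766846, sp=-1, e=sp−y≈-2.766846; I≈-3.889893, D=e−e_prev≈-3.971924; u=5/4·(-2.766846)+3/4·(-3.889893)+1/4·(-3.971924)≈-7.368958; next y=-1/2·1.766846+1/2·(-7.368958)≈-4.567902
n=5: y≈-4.567902, sp=5, e=sp−y≈9.567902; I≈5.678009, D=e−e_prev≈12.334747; u=5/4·9.567902+3/4·5.678009+1/4·12.334747≈19.302071; next y=-1/2·(-4.567902)+1/2·19.302071≈11.934986
n=6: y≈11.934986, sp=5, e=sp−y≈-6.934986; I≈-1.256977, D=e−e_prev≈-16.502888; u=5/4·(-6.934986)+3/4·(-1.256977)+1/4·(-16.502888)≈-13.737187; next y=-1/2·11.934986+1/2·(-13.737187)≈-12.836087
n=7: y≈-12.836087, sp=5, e=sp−y≈17.836087; I≈16.579110, D=e−e_prev≈24.771073; u=5/4·17.836087+3/4·16.579110+1/4·24.771073≈40.922209; next y=-1/2·(-12.836087)+1/2·40.922209≈26.879148
n=8: y≈26.879148, sp=-2, e=sp−y≈-28.879148; I≈-12.300038, D=e−e_prev≈-46.715235; u=5/4·(-28.879148)+3/4·(-12.300038)+1/4·(-46.715235)≈-57.002772; next y=-1/2·26.879148+1/2·(-57.002772)≈-41.940960
n=9: y≈-41.940960, sp=-2, e=sp−y≈39.940960; I≈27.640922, D=e−e_prev≈68.820108; u=5/4·39.940960+3/4·27.640922+1/4·68.820108≈87.861918; next y=-1/2·(-41.940960)+1/2·87.861918≈64.901439
n=10: y≈64.901439, sp=-2, e=sp−y≈-66.901439; I≈-39.260517, D=e−e_prev≈-106.842399; u=5/4·(-66.901439)+3/4·(-39.260517)+1/4·(-106.842399)≈-139.782787; next y=-1/2·64.901439+1/2·(-139.782787)≈-102.342113
n=11: y≈-102.342113, sp=-2, e=sp−y≈100.342113; I≈61.081596, D=e−e_prev≈167.243552; u=5/4·100.342113+3/4·61.081596+1/4·167.243552≈213.049726; next y=-1/2·(-102.342113)+1/2·213.049726≈157.695919
n=12: y≈157.695919, sp=-2, e=sp−y≈-159.695919; I≈-98.614324, D=e−e_prev≈-260.038032; u=5/4·(-159.695919)+3/4·(-98.614324)+1/4·(-260.038032)≈-338.590150; next y=-1/2·157.695919+1/2·(-338.590150)≈-248.143035
n=13: y≈-248.143035, sp=-2, e=sp−y≈246.143035; I≈147.528711, D=e−e_prev≈405.838954; u=5/4·246.143035+3/4·147.528711+1/4·405.838954≈519.785065; next y=-1/2·(-248.143035)+1/2·519.785065≈383.964050
n=14: y≈383.964050, sp=-2, e=sp−y≈-385.964050; I≈-238.435339, D=e−e_prev≈-632.107084; u=5/4·(-385.964050)+3/4·(-238.435339)+1/4·(-632.107084)≈-819.308337; next y=-1/2·383.964050+1/2·(-819.308337)≈-601.636193

0 -1 -2.250 0.000
1 -1 -0.219 -1.125
2 -1 -3.957 0.453
3 -1 1.329 -2.205
4 -1 -7.369 1.767
5 5 19.302 -4.568
6 5 -13.737 11.935
7 5 40.922 -12.836
8 -2 -57.003 26.879
9 -2 87.862 -41.941
10 -2 -139.783 64.901
11 -2 213.050 -102.342
12 -2 -338.590 157.696
13 -2 519.785 -248.143
14 -2 -819.308 383.964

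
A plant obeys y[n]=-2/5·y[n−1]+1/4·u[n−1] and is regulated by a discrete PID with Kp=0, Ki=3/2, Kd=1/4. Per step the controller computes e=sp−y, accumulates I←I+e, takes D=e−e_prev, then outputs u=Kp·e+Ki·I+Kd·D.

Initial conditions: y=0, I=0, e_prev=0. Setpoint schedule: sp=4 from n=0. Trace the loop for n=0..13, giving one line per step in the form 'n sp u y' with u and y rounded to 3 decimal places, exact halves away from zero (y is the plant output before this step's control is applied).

0 4 7.000 0.000
1 4 8.938 1.750
2 4 13.127 1.534
3 4 14.788 2.668
4 4 17.136 2.630
5 4 18.128 3.232
6 4 19.418 3.239
7 4 20.002 3.559
8 4 20.712 3.577
9 4 21.053 3.747
10 4 21.445 3.764
11 4 21.643 3.855
12 4 21.860 3.869
13 4 21.974 3.917

(exact arithmetic carried between steps; '≈' marks a value shown rounded to 6 d.p. or computed from one; I and e_prev carry over from the previous line; the table rounds u and y to 3 d.p., halves away from zero)
n=0: y=0, sp=4, e=sp−y=4; I=4, D=e−e_prev=4; u=0·4+3/2·4+1/4·4=7; next y=-2/5·0+1/4·7=1.75
n=1: y=1.75, sp=4, e=sp−y=2.25; I=6.25, D=e−e_prev=-1.75; u=0·2.25+3/2·6.25+1/4·(-1.75)=8.9375; next y=-2/5·1.75+1/4·8.9375=1.534375
n=2: y=1.534375, sp=4, e=sp−y=2.465625; I=8.715625, D=e−e_prev=0.215625; u=0·2.465625+3/2·8.715625+1/4·0.215625≈13.127344; next y=-2/5·1.534375+1/4·13.127344≈2.668086
n=3: y≈2.668086, sp=4, e=sp−y≈1.331914; I≈10.047539, D=e−e_prev≈-1.133711; u=0·1.331914+3/2·10.047539+1/4·(-1.133711)≈14.787881; next y=-2/5·2.668086+1/4·14.787881≈2.629736
n=4: y≈2.629736, sp=4, e=sp−y≈1.370264; I≈11.417803, D=e−e_prev≈0.038350; u=0·1.370264+3/2·11.417803+1/4·0.038350≈17.136292; next y=-2/5·2.629736+1/4·17.136292≈3.232179
n=5: y≈3.232179, sp=4, e=sp−y≈0.767821; I≈12.185624, D=e−e_prev≈-0.602443; u=0·0.767821+3/2·12.185624+1/4·(-0.602443)≈18.127826; next y=-2/5·3.232179+1/4·18.127826≈3.239085
n=6: y≈3.239085, sp=4, e=sp−y≈0.760915; I≈12.946539, D=e−e_prev≈-0.006906; u=0·0.760915+3/2·12.946539+1/4·(-0.006906)≈19.418083; next y=-2/5·3.239085+1/4·19.418083≈3.558887
n=7: y≈3.558887, sp=4, e=sp−y≈0.441113; I≈13.387653, D=e−e_prev≈-0.319802; u=0·0.441113+3/2·13.387653+1/4·(-0.319802)≈20.001529; next y=-2/5·3.558887+1/4·20.001529≈3.576828
n=8: y≈3.576828, sp=4, e=sp−y≈0.423172; I≈13.810825, D=e−e_prev≈-0.017941; u=0·0.423172+3/2·13.810825+1/4·(-0.017941)≈20.711753; next y=-2/5·3.576828+1/4·20.711753≈3.747207
n=9: y≈3.747207, sp=4, e=sp−y≈0.252793; I≈14.063618, D=e−e_prev≈-0.170380; u=0·0.252793+3/2·14.063618+1/4·(-0.170380)≈21.052832; next y=-2/5·3.747207+1/4·21.052832≈3.764325
n=10: y≈3.764325, sp=4, e=sp−y≈0.235675; I≈14.299293, D=e−e_prev≈-0.017118; u=0·0.235675+3/2·14.299293+1/4·(-0.017118)≈21.444660; next y=-2/5·3.764325+1/4·21.444660≈3.855435
n=11: y≈3.855435, sp=4, e=sp−y≈0.144565; I≈14.443858, D=e−e_prev≈-0.091110; u=0·0.144565+3/2·14.443858+1/4·(-0.091110)≈21.643010; next y=-2/5·3.855435+1/4·21.643010≈3.868578
n=12: y≈3.868578, sp=4, e=sp−y≈0.131422; I≈14.575280, D=e−e_prev≈-0.013144; u=0·0.131422+3/2·14.575280+1/4·(-0.013144)≈21.859633; next y=-2/5·3.868578+1/4·21.859633≈3.917477
n=13: y≈3.917477, sp=4, e=sp−y≈0.082523; I≈14.657803, D=e−e_prev≈-0.048899; u=0·0.082523+3/2·14.657803+1/4·(-0.048899)≈21.974479; next y=-2/5·3.917477+1/4·21.974479≈3.926629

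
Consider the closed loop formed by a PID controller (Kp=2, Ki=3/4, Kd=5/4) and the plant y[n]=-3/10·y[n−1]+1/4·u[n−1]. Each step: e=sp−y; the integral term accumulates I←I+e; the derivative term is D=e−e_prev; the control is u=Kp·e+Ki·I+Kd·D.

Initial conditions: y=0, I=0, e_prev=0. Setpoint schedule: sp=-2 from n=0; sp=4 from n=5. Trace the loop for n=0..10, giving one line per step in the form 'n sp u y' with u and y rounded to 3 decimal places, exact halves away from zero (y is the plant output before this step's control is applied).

0 -2 -8.000 0.000
1 -2 1.000 -2.000
2 -2 -12.900 0.850
3 -2 5.845 -3.480
4 -2 -22.399 2.505
5 4 41.130 -6.351
6 4 -43.833 12.188
7 4 80.410 -14.615
8 4 -95.539 24.487
9 4 160.843 -31.231
10 4 -205.624 49.580

(exact arithmetic carried between steps; '≈' marks a value shown rounded to 6 d.p. or computed from one; I and e_prev carry over from the previous line; the table rounds u and y to 3 d.p., halves away from zero)
n=0: y=0, sp=-2, e=sp−y=-2; I=-2, D=e−e_prev=-2; u=2·(-2)+3/4·(-2)+5/4·(-2)=-8; next y=-3/10·0+1/4·(-8)=-2
n=1: y=-2, sp=-2, e=sp−y=0; I=-2, D=e−e_prev=2; u=2·0+3/4·(-2)+5/4·2=1; next y=-3/10·(-2)+1/4·1=0.85
n=2: y=0.85, sp=-2, e=sp−y=-2.85; I=-4.85, D=e−e_prev=-2.85; u=2·(-2.85)+3/4·(-4.85)+5/4·(-2.85)=-12.9; next y=-3/10·0.85+1/4·(-12.9)=-3.48
n=3: y=-3.48, sp=-2, e=sp−y=1.48; I=-3.37, D=e−e_prev=4.33; u=2·1.48+3/4·(-3.37)+5/4·4.33=5.845; next y=-3/10·(-3.48)+1/4·5.845=2.50525
n=4: y=2.50525, sp=-2, e=sp−y=-4.50525; I=-7.87525, D=e−e_prev=-5.98525; u=2·(-4.50525)+3/4·(-7.87525)+5/4·(-5.98525)=-22.3985; next y=-3/10·2.50525+1/4·(-22.3985)=-6.3512
n=5: y=-6.3512, sp=4, e=sp−y=10.3512; I=2.47595, D=e−e_prev=14.85645; u=2·10.3512+3/4·2.47595+5/4·14.85645=41.129925; next y=-3/10·(-6.3512)+1/4·41.129925≈12.187841
n=6: y≈12.187841, sp=4, e=sp−y≈-8.187841; I≈-5.711891, D=e−e_prev≈-18.539041; u=2·(-8.187841)+3/4·(-5.711891)+5/4·(-18.539041)≈-43.833403; next y=-3/10·12.187841+1/4·(-43.833403)≈-14.614703
n=7: y=-14.614703, sp=4, e=sp−y=18.614703; I≈12.902812, D=e−e_prev≈26.802544; u=2·18.614703+3/4·12.902812+5/4·26.802544≈80.409695; next y=-3/10·(-14.614703)+1/4·80.409695≈24.486835
n=8: y≈24.486835, sp=4, e=sp−y≈-20.486835; I≈-7.584023, D=e−e_prev≈-39.101538; u=2·(-20.486835)+3/4·(-7.584023)+5/4·(-39.101538)≈-95.538609; next y=-3/10·24.486835+1/4·(-95.538609)≈-31.230703
n=9: y≈-31.230703, sp=4, e=sp−y≈35.230703; I≈27.646680, D=e−e_prev≈55.717537; u=2·35.230703+3/4·27.646680+5/4·55.717537≈160.843336; next y=-3/10·(-31.230703)+1/4·160.843336≈49.580045
n=10: y≈49.580045, sp=4, e=sp−y≈-45.580045; I≈-17.933365, D=e−e_prev≈-80.810747; u=2·(-45.580045)+3/4·(-17.933365)+5/4·(-80.810747)≈-205.623548; next y=-3/10·49.580045+1/4·(-205.623548)≈-66.279900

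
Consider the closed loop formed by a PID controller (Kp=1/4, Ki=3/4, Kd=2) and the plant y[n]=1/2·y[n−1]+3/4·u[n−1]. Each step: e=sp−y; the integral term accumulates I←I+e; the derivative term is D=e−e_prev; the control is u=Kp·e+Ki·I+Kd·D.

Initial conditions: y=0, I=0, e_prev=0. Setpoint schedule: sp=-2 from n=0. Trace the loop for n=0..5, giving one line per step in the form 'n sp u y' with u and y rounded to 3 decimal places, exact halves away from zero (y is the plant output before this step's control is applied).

(exact arithmetic carried between steps; '≈' marks a value shown rounded to 6 d.p. or computed from one; I and e_prev carry over from the previous line; the table rounds u and y to 3 d.p., halves away from zero)
n=0: y=0, sp=-2, e=sp−y=-2; I=-2, D=e−e_prev=-2; u=1/4·(-2)+3/4·(-2)+2·(-2)=-6; next y=1/2·0+3/4·(-6)=-4.5
n=1: y=-4.5, sp=-2, e=sp−y=2.5; I=0.5, D=e−e_prev=4.5; u=1/4·2.5+3/4·0.5+2·4.5=10; next y=1/2·(-4.5)+3/4·10=5.25
n=2: y=5.25, sp=-2, e=sp−y=-7.25; I=-6.75, D=e−e_prev=-9.75; u=1/4·(-7.25)+3/4·(-6.75)+2·(-9.75)=-26.375; next y=1/2·5.25+3/4·(-26.375)=-17.15625
n=3: y=-17.15625, sp=-2, e=sp−y=15.15625; I=8.40625, D=e−e_prev=22.40625; u=1/4·15.15625+3/4·8.40625+2·22.40625=54.90625; next y=1/2·(-17.15625)+3/4·54.90625≈32.601563
n=4: y≈32.601563, sp=-2, e=sp−y≈-34.601563; I≈-26.195313, D=e−e_prev≈-49.757813; u=1/4·(-34.601563)+3/4·(-26.195313)+2·(-49.757813)≈-127.8125; next y=1/2·32.601563+3/4·(-127.8125)≈-79.558594
n=5: y≈-79.558594, sp=-2, e=sp−y≈77.558594; I≈51.363281, D=e−e_prev≈112.160156; u=1/4·77.558594+3/4·51.363281+2·112.160156≈282.232422; next y=1/2·(-79.558594)+3/4·282.232422≈171.895020

0 -2 -6.000 0.000
1 -2 10.000 -4.500
2 -2 -26.375 5.250
3 -2 54.906 -17.156
4 -2 -127.813 32.602
5 -2 282.232 -79.559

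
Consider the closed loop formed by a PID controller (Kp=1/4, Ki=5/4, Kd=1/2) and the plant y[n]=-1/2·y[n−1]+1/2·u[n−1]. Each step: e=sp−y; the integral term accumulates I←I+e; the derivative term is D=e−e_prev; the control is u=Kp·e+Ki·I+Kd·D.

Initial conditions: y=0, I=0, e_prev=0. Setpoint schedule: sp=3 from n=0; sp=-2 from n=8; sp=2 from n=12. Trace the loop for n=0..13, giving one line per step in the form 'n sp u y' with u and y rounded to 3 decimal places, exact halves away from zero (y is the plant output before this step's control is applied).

0 3 6.000 0.000
1 3 2.250 3.000
2 3 10.500 -0.375
3 3 1.406 5.438
4 3 16.172 -2.016
5 3 -3.504 9.094
6 3 25.219 -6.299
7 3 -14.969 15.759
8 -2 32.357 -15.364
9 -2 -42.448 23.860
10 -2 58.868 -33.154
11 -2 -89.028 46.011
12 2 125.602 -67.519
13 2 -174.424 96.561

(exact arithmetic carried between steps; '≈' marks a value shown rounded to 6 d.p. or computed from one; I and e_prev carry over from the previous line; the table rounds u and y to 3 d.p., halves away from zero)
n=0: y=0, sp=3, e=sp−y=3; I=3, D=e−e_prev=3; u=1/4·3+5/4·3+1/2·3=6; next y=-1/2·0+1/2·6=3
n=1: y=3, sp=3, e=sp−y=0; I=3, D=e−e_prev=-3; u=1/4·0+5/4·3+1/2·(-3)=2.25; next y=-1/2·3+1/2·2.25=-0.375
n=2: y=-0.375, sp=3, e=sp−y=3.375; I=6.375, D=e−e_prev=3.375; u=1/4·3.375+5/4·6.375+1/2·3.375=10.5; next y=-1/2·(-0.375)+1/2·10.5=5.4375
n=3: y=5.4375, sp=3, e=sp−y=-2.4375; I=3.9375, D=e−e_prev=-5.8125; u=1/4·(-2.4375)+5/4·3.9375+1/2·(-5.8125)=1.40625; next y=-1/2·5.4375+1/2·1.40625=-2.015625
n=4: y=-2.015625, sp=3, e=sp−y=5.015625; I=8.953125, D=e−e_prev=7.453125; u=1/4·5.015625+5/4·8.953125+1/2·7.453125=16.171875; next y=-1/2·(-2.015625)+1/2·16.171875=9.09375
n=5: y=9.09375, sp=3, e=sp−y=-6.09375; I=2.859375, D=e−e_prev=-11.109375; u=1/4·(-6.09375)+5/4·2.859375+1/2·(-11.109375)≈-3.503906; next y=-1/2·9.09375+1/2·(-3.503906)≈-6.298828
n=6: y≈-6.298828, sp=3, e=sp−y≈9.298828; I≈12.158203, D=e−e_prev≈15.392578; u=1/4·9.298828+5/4·12.158203+1/2·15.392578≈25.21875; next y=-1/2·(-6.298828)+1/2·25.21875≈15.758789
n=7: y≈15.758789, sp=3, e=sp−y≈-12.758789; I≈-0.600586, D=e−e_prev≈-22.057617; u=1/4·(-12.758789)+5/4·(-0.600586)+1/2·(-22.057617)≈-14.969238; next y=-1/2·15.758789+1/2·(-14.969238)≈-15.364014
n=8: y≈-15.364014, sp=-2, e=sp−y≈13.364014; I≈12.763428, D=e−e_prev≈26.122803; u=1/4·13.364014+5/4·12.763428+1/2·26.122803≈32.356689; next y=-1/2·(-15.364014)+1/2·32.356689≈23.860352
n=9: y≈23.860352, sp=-2, e=sp−y≈-25.860352; I≈-13.096924, D=e−e_prev≈-39.224365; u=1/4·(-25.860352)+5/4·(-13.096924)+1/2·(-39.224365)≈-42.448425; next y=-1/2·23.860352+1/2·(-42.448425)≈-33.154388
n=10: y≈-33.154388, sp=-2, e=sp−y≈31.154388; I≈18.057465, D=e−e_prev≈57.014740; u=1/4·31.154388+5/4·18.057465+1/2·57.014740≈58.867798; next y=-1/2·(-33.154388)+1/2·58.867798≈46.011093
n=11: y≈46.011093, sp=-2, e=sp−y≈-48.011093; I≈-29.953629, D=e−e_prev≈-79.165482; u=1/4·(-48.011093)+5/4·(-29.953629)+1/2·(-79.165482)≈-89.027550; next y=-1/2·46.011093+1/2·(-89.027550)≈-67.519321
n=12: y≈-67.519321, sp=2, e=sp−y≈69.519321; I≈39.565693, D=e−e_prev≈117.530415; u=1/4·69.519321+5/4·39.565693+1/2·117.530415≈125.602154; next y=-1/2·(-67.519321)+1/2·125.602154≈96.560738
n=13: y≈96.560738, sp=2, e=sp−y≈-94.560738; I≈-54.995045, D=e−e_prev≈-164.080059; u=1/4·(-94.560738)+5/4·(-54.995045)+1/2·(-164.080059)≈-174.424020; next y=-1/2·96.560738+1/2·(-174.424020)≈-135.492379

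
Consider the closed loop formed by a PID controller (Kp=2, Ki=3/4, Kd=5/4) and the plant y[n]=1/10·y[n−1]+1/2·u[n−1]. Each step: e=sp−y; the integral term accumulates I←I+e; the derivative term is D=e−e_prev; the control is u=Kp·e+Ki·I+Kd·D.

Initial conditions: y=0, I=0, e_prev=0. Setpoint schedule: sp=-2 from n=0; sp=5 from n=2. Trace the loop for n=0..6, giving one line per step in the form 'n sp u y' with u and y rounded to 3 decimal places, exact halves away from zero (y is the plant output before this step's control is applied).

(exact arithmetic carried between steps; '≈' marks a value shown rounded to 6 d.p. or computed from one; I and e_prev carry over from the previous line; the table rounds u and y to 3 d.p., halves away from zero)
n=0: y=0, sp=-2, e=sp−y=-2; I=-2, D=e−e_prev=-2; u=2·(-2)+3/4·(-2)+5/4·(-2)=-8; next y=1/10·0+1/2·(-8)=-4
n=1: y=-4, sp=-2, e=sp−y=2; I=0, D=e−e_prev=4; u=2·2+3/4·0+5/4·4=9; next y=1/10·(-4)+1/2·9=4.1
n=2: y=4.1, sp=5, e=sp−y=0.9; I=0.9, D=e−e_prev=-1.1; u=2·0.9+3/4·0.9+5/4·(-1.1)=1.1; next y=1/10·4.1+1/2·1.1=0.96
n=3: y=0.96, sp=5, e=sp−y=4.04; I=4.94, D=e−e_prev=3.14; u=2·4.04+3/4·4.94+5/4·3.14=15.71; next y=1/10·0.96+1/2·15.71=7.951
n=4: y=7.951, sp=5, e=sp−y=-2.951; I=1.989, D=e−e_prev=-6.991; u=2·(-2.951)+3/4·1.989+5/4·(-6.991)=-13.149; next y=1/10·7.951+1/2·(-13.149)=-5.7794
n=5: y=-5.7794, sp=5, e=sp−y=10.7794; I=12.7684, D=e−e_prev=13.7304; u=2·10.7794+3/4·12.7684+5/4·13.7304=48.2981; next y=1/10·(-5.7794)+1/2·48.2981=23.57111
n=6: y=23.57111, sp=5, e=sp−y=-18.57111; I=-5.80271, D=e−e_prev=-29.35051; u=2·(-18.57111)+3/4·(-5.80271)+5/4·(-29.35051)=-78.18239; next y=1/10·23.57111+1/2·(-78.18239)=-36.734084

0 -2 -8.000 0.000
1 -2 9.000 -4.000
2 5 1.100 4.100
3 5 15.710 0.960
4 5 -13.149 7.951
5 5 48.298 -5.779
6 5 -78.182 23.571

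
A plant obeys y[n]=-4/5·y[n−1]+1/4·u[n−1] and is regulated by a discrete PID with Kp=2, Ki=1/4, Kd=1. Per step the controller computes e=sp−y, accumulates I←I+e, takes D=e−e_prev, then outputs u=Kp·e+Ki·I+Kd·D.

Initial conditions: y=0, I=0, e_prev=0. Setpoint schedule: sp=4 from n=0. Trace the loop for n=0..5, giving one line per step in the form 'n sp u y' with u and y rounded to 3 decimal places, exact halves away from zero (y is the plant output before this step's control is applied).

0 4 13.000 0.000
1 4 -0.563 3.250
2 4 22.345 -2.741
3 4 -16.149 7.779
4 4 52.052 -10.260
5 4 -64.735 21.221

(exact arithmetic carried between steps; '≈' marks a value shown rounded to 6 d.p. or computed from one; I and e_prev carry over from the previous line; the table rounds u and y to 3 d.p., halves away from zero)
n=0: y=0, sp=4, e=sp−y=4; I=4, D=e−e_prev=4; u=2·4+1/4·4+1·4=13; next y=-4/5·0+1/4·13=3.25
n=1: y=3.25, sp=4, e=sp−y=0.75; I=4.75, D=e−e_prev=-3.25; u=2·0.75+1/4·4.75+1·(-3.25)=-0.5625; next y=-4/5·3.25+1/4·(-0.5625)=-2.740625
n=2: y=-2.740625, sp=4, e=sp−y=6.740625; I=11.490625, D=e−e_prev=5.990625; u=2·6.740625+1/4·11.490625+1·5.990625≈22.344531; next y=-4/5·(-2.740625)+1/4·22.344531≈7.778633
n=3: y≈7.778633, sp=4, e=sp−y≈-3.778633; I≈7.711992, D=e−e_prev≈-10.519258; u=2·(-3.778633)+1/4·7.711992+1·(-10.519258)≈-16.148525; next y=-4/5·7.778633+1/4·(-16.148525)≈-10.260038
n=4: y≈-10.260038, sp=4, e=sp−y≈14.260038; I≈21.972030, D=e−e_prev≈18.038670; u=2·14.260038+1/4·21.972030+1·18.038670≈52.051753; next y=-4/5·(-10.260038)+1/4·52.051753≈21.220968
n=5: y≈21.220968, sp=4, e=sp−y≈-17.220968; I≈4.751061, D=e−e_prev≈-31.481006; u=2·(-17.220968)+1/4·4.751061+1·(-31.481006)≈-64.735177; next y=-4/5·21.220968+1/4·(-64.735177)≈-33.160569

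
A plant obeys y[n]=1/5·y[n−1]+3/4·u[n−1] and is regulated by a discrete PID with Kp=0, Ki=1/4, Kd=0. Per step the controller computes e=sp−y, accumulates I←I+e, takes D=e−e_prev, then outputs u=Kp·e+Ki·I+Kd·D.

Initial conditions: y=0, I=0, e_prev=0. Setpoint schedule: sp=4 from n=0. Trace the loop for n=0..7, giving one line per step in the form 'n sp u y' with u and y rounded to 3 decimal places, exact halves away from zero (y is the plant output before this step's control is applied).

(exact arithmetic carried between steps; '≈' marks a value shown rounded to 6 d.p. or computed from one; I and e_prev carry over from the previous line; the table rounds u and y to 3 d.p., halves away from zero)
n=0: y=0, sp=4, e=sp−y=4; I=4, D=e−e_prev=4; u=0·4+1/4·4+0·4=1; next y=1/5·0+3/4·1=0.75
n=1: y=0.75, sp=4, e=sp−y=3.25; I=7.25, D=e−e_prev=-0.75; u=0·3.25+1/4·7.25+0·(-0.75)=1.8125; next y=1/5·0.75+3/4·1.8125=1.509375
n=2: y=1.509375, sp=4, e=sp−y=2.490625; I=9.740625, D=e−e_prev=-0.759375; u=0·2.490625+1/4·9.740625+0·(-0.759375)≈2.435156; next y=1/5·1.509375+3/4·2.435156≈2.128242
n=3: y≈2.128242, sp=4, e=sp−y≈1.871758; I≈11.612383, D=e−e_prev≈-0.618867; u=0·1.871758+1/4·11.612383+0·(-0.618867)≈2.903096; next y=1/5·2.128242+3/4·2.903096≈2.602970
n=4: y≈2.602970, sp=4, e=sp−y≈1.397030; I≈13.009413, D=e−e_prev≈-0.474728; u=0·1.397030+1/4·13.009413+0·(-0.474728)≈3.252353; next y=1/5·2.602970+3/4·3.252353≈2.959859
n=5: y≈2.959859, sp=4, e=sp−y≈1.040141; I≈14.049554, D=e−e_prev≈-0.356889; u=0·1.040141+1/4·14.049554+0·(-0.356889)≈3.512388; next y=1/5·2.959859+3/4·3.512388≈3.226263
n=6: y≈3.226263, sp=4, e=sp−y≈0.773737; I≈14.823291, D=e−e_prev≈-0.266404; u=0·0.773737+1/4·14.823291+0·(-0.266404)≈3.705823; next y=1/5·3.226263+3/4·3.705823≈3.424620
n=7: y≈3.424620, sp=4, e=sp−y≈0.575380; I≈15.398671, D=e−e_prev≈-0.198357; u=0·0.575380+1/4·15.398671+0·(-0.198357)≈3.849668; next y=1/5·3.424620+3/4·3.849668≈3.572175

0 4 1.000 0.000
1 4 1.813 0.750
2 4 2.435 1.509
3 4 2.903 2.128
4 4 3.252 2.603
5 4 3.512 2.960
6 4 3.706 3.226
7 4 3.850 3.425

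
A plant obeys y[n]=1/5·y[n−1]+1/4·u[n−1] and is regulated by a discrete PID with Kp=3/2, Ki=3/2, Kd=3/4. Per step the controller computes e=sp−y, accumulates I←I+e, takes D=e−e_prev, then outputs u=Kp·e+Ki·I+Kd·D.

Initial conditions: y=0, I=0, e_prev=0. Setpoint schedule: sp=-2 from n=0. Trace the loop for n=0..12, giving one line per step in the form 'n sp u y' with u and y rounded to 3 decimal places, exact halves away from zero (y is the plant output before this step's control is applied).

0 -2 -7.500 0.000
1 -2 -1.969 -1.875
2 -2 -7.342 -0.867
3 -2 -4.004 -2.009
4 -2 -7.120 -1.403
5 -2 -5.094 -2.061
6 -2 -6.902 -1.686
7 -2 -5.679 -2.063
8 -2 -6.732 -1.832
9 -2 -5.996 -2.049
10 -2 -6.612 -1.909
11 -2 -6.171 -2.035
12 -2 -6.532 -1.950

(exact arithmetic carried between steps; '≈' marks a value shown rounded to 6 d.p. or computed from one; I and e_prev carry over from the previous line; the table rounds u and y to 3 d.p., halves away from zero)
n=0: y=0, sp=-2, e=sp−y=-2; I=-2, D=e−e_prev=-2; u=3/2·(-2)+3/2·(-2)+3/4·(-2)=-7.5; next y=1/5·0+1/4·(-7.5)=-1.875
n=1: y=-1.875, sp=-2, e=sp−y=-0.125; I=-2.125, D=e−e_prev=1.875; u=3/2·(-0.125)+3/2·(-2.125)+3/4·1.875=-1.96875; next y=1/5·(-1.875)+1/4·(-1.96875)≈-0.867188
n=2: y≈-0.867188, sp=-2, e=sp−y≈-1.132813; I≈-3.257813, D=e−e_prev≈-1.007813; u=3/2·(-1.132813)+3/2·(-3.257813)+3/4·(-1.007813)≈-7.341797; next y=1/5·(-0.867188)+1/4·(-7.341797)≈-2.008887
n=3: y≈-2.008887, sp=-2, e=sp−y≈0.008887; I≈-3.248926, D=e−e_prev≈1.141699; u=3/2·0.008887+3/2·(-3.248926)+3/4·1.141699≈-4.003784; next y=1/5·(-2.008887)+1/4·(-4.003784)≈-1.402723
n=4: y≈-1.402723, sp=-2, e=sp−y≈-0.597277; I≈-3.846202, D=e−e_prev≈-0.606163; u=3/2·(-0.597277)+3/2·(-3.846202)+3/4·(-0.606163)≈-7.119841; next y=1/5·(-1.402723)+1/4·(-7.119841)≈-2.060505
n=5: y≈-2.060505, sp=-2, e=sp−y≈0.060505; I≈-3.785697, D=e−e_prev≈0.657782; u=3/2·0.060505+3/2·(-3.785697)+3/4·0.657782≈-5.094453; next y=1/5·(-2.060505)+1/4·(-5.094453)≈-1.685714
n=6: y≈-1.685714, sp=-2, e=sp−y≈-0.314286; I≈-4.099983, D=e−e_prev≈-0.374791; u=3/2·(-0.314286)+3/2·(-4.099983)+3/4·(-0.374791)≈-6.902497; next y=1/5·(-1.685714)+1/4·(-6.902497)≈-2.062767
n=7: y≈-2.062767, sp=-2, e=sp−y≈0.062767; I≈-4.037216, D=e−e_prev≈0.377053; u=3/2·0.062767+3/2·(-4.037216)+3/4·0.377053≈-5.678884; next y=1/5·(-2.062767)+1/4·(-5.678884)≈-1.832274
n=8: y≈-1.832274, sp=-2, e=sp−y≈-0.167726; I≈-4.204942, D=e−e_prev≈-0.230493; u=3/2·(-0.167726)+3/2·(-4.204942)+3/4·(-0.230493)≈-6.731870; next y=1/5·(-1.832274)+1/4·(-6.731870)≈-2.049423
n=9: y≈-2.049423, sp=-2, e=sp−y≈0.049423; I≈-4.155519, D=e−e_prev≈0.217148; u=3/2·0.049423+3/2·(-4.155519)+3/4·0.217148≈-5.996284; next y=1/5·(-2.049423)+1/4·(-5.996284)≈-1.908956
n=10: y≈-1.908956, sp=-2, e=sp−y≈-0.091044; I≈-4.246564, D=e−e_prev≈-0.140467; u=3/2·(-0.091044)+3/2·(-4.246564)+3/4·(-0.140467)≈-6.611763; next y=1/5·(-1.908956)+1/4·(-6.611763)≈-2.034732
n=11: y≈-2.034732, sp=-2, e=sp−y≈0.034732; I≈-4.211832, D=e−e_prev≈0.125776; u=3/2·0.034732+3/2·(-4.211832)+3/4·0.125776≈-6.171318; next y=1/5·(-2.034732)+1/4·(-6.171318)≈-1.949776
n=12: y≈-1.949776, sp=-2, e=sp−y≈-0.050224; I≈-4.262056, D=e−e_prev≈-0.084956; u=3/2·(-0.050224)+3/2·(-4.262056)+3/4·(-0.084956)≈-6.532137; next y=1/5·(-1.949776)+1/4·(-6.532137)≈-2.022989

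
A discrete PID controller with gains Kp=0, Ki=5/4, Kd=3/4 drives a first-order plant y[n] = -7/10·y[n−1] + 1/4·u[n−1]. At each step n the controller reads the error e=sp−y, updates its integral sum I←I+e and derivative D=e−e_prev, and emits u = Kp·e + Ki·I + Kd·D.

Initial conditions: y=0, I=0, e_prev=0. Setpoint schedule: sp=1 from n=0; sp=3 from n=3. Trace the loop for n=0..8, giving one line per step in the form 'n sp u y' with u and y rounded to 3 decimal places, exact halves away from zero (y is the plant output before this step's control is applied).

0 1 2.000 0.000
1 1 1.500 0.500
2 1 3.450 0.025
3 3 6.673 0.845
4 3 8.018 1.077
5 3 10.247 1.251
6 3 11.694 1.686
7 3 13.549 1.743
8 3 14.315 2.167

(exact arithmetic carried between steps; '≈' marks a value shown rounded to 6 d.p. or computed from one; I and e_prev carry over from the previous line; the table rounds u and y to 3 d.p., halves away from zero)
n=0: y=0, sp=1, e=sp−y=1; I=1, D=e−e_prev=1; u=0·1+5/4·1+3/4·1=2; next y=-7/10·0+1/4·2=0.5
n=1: y=0.5, sp=1, e=sp−y=0.5; I=1.5, D=e−e_prev=-0.5; u=0·0.5+5/4·1.5+3/4·(-0.5)=1.5; next y=-7/10·0.5+1/4·1.5=0.025
n=2: y=0.025, sp=1, e=sp−y=0.975; I=2.475, D=e−e_prev=0.475; u=0·0.975+5/4·2.475+3/4·0.475=3.45; next y=-7/10·0.025+1/4·3.45=0.845
n=3: y=0.845, sp=3, e=sp−y=2.155; I=4.63, D=e−e_prev=1.18; u=0·2.155+5/4·4.63+3/4·1.18=6.6725; next y=-7/10·0.845+1/4·6.6725=1.076625
n=4: y=1.076625, sp=3, e=sp−y=1.923375; I=6.553375, D=e−e_prev=-0.231625; u=0·1.923375+5/4·6.553375+3/4·(-0.231625)=8.018; next y=-7/10·1.076625+1/4·8.018≈1.250863
n=5: y≈1.250863, sp=3, e=sp−y≈1.749138; I≈8.302513, D=e−e_prev≈-0.174238; u=0·1.749138+5/4·8.302513+3/4·(-0.174238)≈10.247463; next y=-7/10·1.250863+1/4·10.247463≈1.686262
n=6: y≈1.686262, sp=3, e=sp−y≈1.313738; I≈9.616251, D=e−e_prev≈-0.435399; u=0·1.313738+5/4·9.616251+3/4·(-0.435399)≈11.693764; next y=-7/10·1.686262+1/4·11.693764≈1.743058
n=7: y≈1.743058, sp=3, e=sp−y≈1.256942; I≈10.873193, D=e−e_prev≈-0.056796; u=0·1.256942+5/4·10.873193+3/4·(-0.056796)≈13.548894; next y=-7/10·1.743058+1/4·13.548894≈2.167083
n=8: y≈2.167083, sp=3, e=sp−y≈0.832917; I≈11.706110, D=e−e_prev≈-0.424026; u=0·0.832917+5/4·11.706110+3/4·(-0.424026)≈14.314618; next y=-7/10·2.167083+1/4·14.314618≈2.061696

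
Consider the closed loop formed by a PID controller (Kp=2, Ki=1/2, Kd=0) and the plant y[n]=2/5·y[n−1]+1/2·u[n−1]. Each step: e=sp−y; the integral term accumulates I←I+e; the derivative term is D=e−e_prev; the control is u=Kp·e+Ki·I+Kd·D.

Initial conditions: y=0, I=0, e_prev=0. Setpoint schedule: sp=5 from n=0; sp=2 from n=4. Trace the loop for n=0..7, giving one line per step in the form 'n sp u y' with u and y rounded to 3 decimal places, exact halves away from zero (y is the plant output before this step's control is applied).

0 5 12.500 0.000
1 5 -0.625 6.250
2 5 8.906 2.188
3 5 2.461 5.328
4 2 -0.287 3.362
5 2 4.433 1.201
6 2 1.093 2.697
7 2 3.424 1.625

(exact arithmetic carried between steps; '≈' marks a value shown rounded to 6 d.p. or computed from one; I and e_prev carry over from the previous line; the table rounds u and y to 3 d.p., halves away from zero)
n=0: y=0, sp=5, e=sp−y=5; I=5, D=e−e_prev=5; u=2·5+1/2·5+0·5=12.5; next y=2/5·0+1/2·12.5=6.25
n=1: y=6.25, sp=5, e=sp−y=-1.25; I=3.75, D=e−e_prev=-6.25; u=2·(-1.25)+1/2·3.75+0·(-6.25)=-0.625; next y=2/5·6.25+1/2·(-0.625)=2.1875
n=2: y=2.1875, sp=5, e=sp−y=2.8125; I=6.5625, D=e−e_prev=4.0625; u=2·2.8125+1/2·6.5625+0·4.0625=8.90625; next y=2/5·2.1875+1/2·8.90625=5.328125
n=3: y=5.328125, sp=5, e=sp−y=-0.328125; I=6.234375, D=e−e_prev=-3.140625; u=2·(-0.328125)+1/2·6.234375+0·(-3.140625)≈2.460938; next y=2/5·5.328125+1/2·2.460938≈3.361719
n=4: y≈3.361719, sp=2, e=sp−y≈-1.361719; I≈4.872656, D=e−e_prev≈-1.033594; u=2·(-1.361719)+1/2·4.872656+0·(-1.033594)≈-0.287109; next y=2/5·3.361719+1/2·(-0.287109)≈1.201133
n=5: y≈1.201133, sp=2, e=sp−y≈0.798867; I≈5.671523, D=e−e_prev≈2.160586; u=2·0.798867+1/2·5.671523+0·2.160586≈4.433496; next y=2/5·1.201133+1/2·4.433496≈2.697201
n=6: y≈2.697201, sp=2, e=sp−y≈-0.697201; I≈4.974322, D=e−e_prev≈-1.496068; u=2·(-0.697201)+1/2·4.974322+0·(-1.496068)≈1.092759; next y=2/5·2.697201+1/2·1.092759≈1.625260
n=7: y≈1.625260, sp=2, e=sp−y≈0.374740; I≈5.349062, D=e−e_prev≈1.071941; u=2·0.374740+1/2·5.349062+0·1.071941≈3.424011; next y=2/5·1.625260+1/2·3.424011≈2.362110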